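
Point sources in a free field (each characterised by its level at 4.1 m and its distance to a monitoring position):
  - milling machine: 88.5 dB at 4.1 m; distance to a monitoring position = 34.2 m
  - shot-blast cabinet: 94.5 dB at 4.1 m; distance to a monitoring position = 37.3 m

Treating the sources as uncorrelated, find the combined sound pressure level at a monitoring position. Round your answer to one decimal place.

76.5 dB

Propagate each source to the receiver with L = L_ref − 20·log₁₀(r/r_ref), then add intensities.
milling machine: 88.5 − 20·log₁₀(34.2/4.1) = 88.5 − 18.42 = 70.08 dB.
shot-blast cabinet: 94.5 − 20·log₁₀(37.3/4.1) = 94.5 − 19.18 = 75.32 dB.
Σ 10^(L/10) = 4.423e+07 → L_total = 10·log₁₀(4.423e+07) = 76.46 dB.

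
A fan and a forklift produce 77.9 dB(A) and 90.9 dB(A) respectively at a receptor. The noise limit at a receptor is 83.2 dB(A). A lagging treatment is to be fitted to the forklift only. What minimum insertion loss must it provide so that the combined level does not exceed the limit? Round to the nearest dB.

9 dB

Fixed contribution from the other source: Σ 10^(L/10) = 10^(77.9/10) = 6.166e+07 (77.90 dB(A)).
To meet 83.2 dB(A) overall, the treated forklift may contribute at most 10^(83.2/10) − 6.166e+07 = 1.473e+08, i.e. 81.68 dB(A).
So the forklift must be reduced from 90.9 to 81.68 dB(A): IL = 9.22 dB.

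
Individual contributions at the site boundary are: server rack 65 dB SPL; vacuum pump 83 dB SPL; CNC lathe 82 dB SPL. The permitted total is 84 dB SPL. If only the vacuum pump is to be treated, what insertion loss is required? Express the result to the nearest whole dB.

Everything except the vacuum pump sums to 10^(65/10) + 10^(82/10) = 1.617e+08 in linear terms, 82.09 dB SPL.
To meet 84 dB SPL overall, the treated vacuum pump may contribute at most 10^(84/10) − 1.617e+08 = 8.954e+07, i.e. 79.52 dB SPL.
So the vacuum pump must be reduced from 83 to 79.52 dB SPL: IL = 3.48 dB.

3 dB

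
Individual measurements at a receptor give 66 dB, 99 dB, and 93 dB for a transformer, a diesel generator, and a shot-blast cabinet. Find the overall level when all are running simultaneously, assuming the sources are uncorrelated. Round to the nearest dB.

For uncorrelated sources the intensities add, so convert each level to linear form, sum, and take 10·log₁₀ of the total.
Σ 10^(L/10) = 10^(66/10) + 10^(99/10) + 10^(93/10) = 9.943e+09.
L_total = 10·log₁₀(9.943e+09) = 99.97 dB.

100 dB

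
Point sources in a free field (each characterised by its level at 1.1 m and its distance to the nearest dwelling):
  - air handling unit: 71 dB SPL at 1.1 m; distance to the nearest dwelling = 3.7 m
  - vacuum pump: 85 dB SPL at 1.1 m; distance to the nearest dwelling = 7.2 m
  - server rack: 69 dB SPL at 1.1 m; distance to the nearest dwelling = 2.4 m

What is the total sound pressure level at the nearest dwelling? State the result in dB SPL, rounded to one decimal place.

70.1 dB SPL

First find each source's level at the receiver (point-source: −20·log₁₀(r/r_ref)), then combine on an intensity basis.
air handling unit: 71 − 20·log₁₀(3.7/1.1) = 71 − 10.54 = 60.46 dB SPL.
vacuum pump: 85 − 20·log₁₀(7.2/1.1) = 85 − 16.32 = 68.68 dB SPL.
server rack: 69 − 20·log₁₀(2.4/1.1) = 69 − 6.78 = 62.22 dB SPL.
Σ 10^(L/10) = 1.016e+07 → L_total = 10·log₁₀(1.016e+07) = 70.07 dB SPL.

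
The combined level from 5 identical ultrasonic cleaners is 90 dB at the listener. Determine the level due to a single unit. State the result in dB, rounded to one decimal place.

83.0 dB

Dividing the total intensity by 5 lowers the level by 10·log₁₀ 5 = 6.990 dB: L₁ = 90 − 6.990.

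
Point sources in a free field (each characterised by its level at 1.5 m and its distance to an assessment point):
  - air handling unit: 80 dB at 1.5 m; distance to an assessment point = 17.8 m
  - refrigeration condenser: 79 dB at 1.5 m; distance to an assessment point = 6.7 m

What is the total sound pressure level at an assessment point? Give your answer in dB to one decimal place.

Propagate each source to the receiver with L = L_ref − 20·log₁₀(r/r_ref), then add intensities.
air handling unit: 80 − 20·log₁₀(17.8/1.5) = 80 − 21.49 = 58.51 dB.
refrigeration condenser: 79 − 20·log₁₀(6.7/1.5) = 79 − 13.00 = 66.00 dB.
Σ 10^(L/10) = 4.692e+06 → L_total = 10·log₁₀(4.692e+06) = 66.71 dB.

66.7 dB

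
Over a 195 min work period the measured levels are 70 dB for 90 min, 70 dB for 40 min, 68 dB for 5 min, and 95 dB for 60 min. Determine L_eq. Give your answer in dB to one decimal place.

89.9 dB

L_eq = 10·log₁₀[(1/T)·Σ tᵢ·10^(Lᵢ/10)] with T = 195 min.
Σ tᵢ·10^(Lᵢ/10) = 90·10^(70/10) + 40·10^(70/10) + 5·10^(68/10) + 60·10^(95/10) = 1.911e+11.
L_eq = 10·log₁₀(1.911e+11/195) = 89.91 dB.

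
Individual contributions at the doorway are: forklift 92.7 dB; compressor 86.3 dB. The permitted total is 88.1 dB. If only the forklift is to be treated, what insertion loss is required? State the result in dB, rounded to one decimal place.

9.3 dB

Fixed contribution from the other source: Σ 10^(L/10) = 10^(86.3/10) = 4.266e+08 (86.30 dB).
To meet 88.1 dB overall, the treated forklift may contribute at most 10^(88.1/10) − 4.266e+08 = 2.191e+08, i.e. 83.41 dB.
So the forklift must be reduced from 92.7 to 83.41 dB: IL = 9.29 dB.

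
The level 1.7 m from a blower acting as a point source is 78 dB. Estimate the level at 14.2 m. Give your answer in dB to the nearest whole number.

For a point source, L₂ = L₁ − 20·log₁₀(r₂/r₁).
L₂ = 78 − 20·log₁₀(14.2/1.7) = 78 − 18.437 = 59.56 dB.

60 dB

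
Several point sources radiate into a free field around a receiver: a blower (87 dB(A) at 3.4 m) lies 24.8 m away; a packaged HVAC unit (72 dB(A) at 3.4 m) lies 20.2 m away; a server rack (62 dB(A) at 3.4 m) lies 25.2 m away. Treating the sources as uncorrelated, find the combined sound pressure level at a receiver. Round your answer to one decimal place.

Apply inverse-square spreading to bring every level to the receiver, then sum 10^(L/10).
blower: 87 − 20·log₁₀(24.8/3.4) = 87 − 17.26 = 69.74 dB(A).
packaged HVAC unit: 72 − 20·log₁₀(20.2/3.4) = 72 − 15.48 = 56.52 dB(A).
server rack: 62 − 20·log₁₀(25.2/3.4) = 62 − 17.40 = 44.60 dB(A).
Σ 10^(L/10) = 9.898e+06 → L_total = 10·log₁₀(9.898e+06) = 69.96 dB(A).

70.0 dB(A)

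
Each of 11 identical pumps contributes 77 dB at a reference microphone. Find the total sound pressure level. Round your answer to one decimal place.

With 11 equal, uncorrelated contributions the intensity is 11× that of one unit, giving a rise of 10·log₁₀ 11.
L_total = 77 + 10·log₁₀(11) = 77 + 10.414 = 87.41 dB.

87.4 dB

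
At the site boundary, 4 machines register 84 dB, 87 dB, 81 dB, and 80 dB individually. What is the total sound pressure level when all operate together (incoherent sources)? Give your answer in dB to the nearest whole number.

90 dB

For uncorrelated sources the intensities add, so convert each level to linear form, sum, and take 10·log₁₀ of the total.
Σ 10^(L/10) = 10^(84/10) + 10^(87/10) + 10^(81/10) + 10^(80/10) = 9.783e+08.
L_total = 10·log₁₀(9.783e+08) = 89.90 dB.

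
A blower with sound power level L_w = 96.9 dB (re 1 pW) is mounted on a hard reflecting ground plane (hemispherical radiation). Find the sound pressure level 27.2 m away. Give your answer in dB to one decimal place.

L_p = L_w − 10·log₁₀(2π·r²) with r = 27.2 m.
2π·r² = 4649 m², 10·log₁₀ of that is 36.673 dB.
L_p = 96.9 − 36.673 = 60.23 dB.

60.2 dB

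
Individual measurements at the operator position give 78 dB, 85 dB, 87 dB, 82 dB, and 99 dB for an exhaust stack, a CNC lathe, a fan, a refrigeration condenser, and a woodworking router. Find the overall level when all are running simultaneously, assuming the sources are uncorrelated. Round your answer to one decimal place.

Incoherent sources combine by intensity addition: L_total = 10·log₁₀(Σ 10^(L_i/10)).
Σ 10^(L/10) = 10^(78/10) + 10^(85/10) + 10^(87/10) + 10^(82/10) + 10^(99/10) = 8.982e+09.
L_total = 10·log₁₀(8.982e+09) = 99.53 dB.

99.5 dB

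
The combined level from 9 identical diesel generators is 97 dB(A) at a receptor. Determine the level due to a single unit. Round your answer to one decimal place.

87.5 dB(A)

9 equal contributions raise the level by 10·log₁₀ 9 = 9.542 dB, so each unit alone gives 97 − 9.542.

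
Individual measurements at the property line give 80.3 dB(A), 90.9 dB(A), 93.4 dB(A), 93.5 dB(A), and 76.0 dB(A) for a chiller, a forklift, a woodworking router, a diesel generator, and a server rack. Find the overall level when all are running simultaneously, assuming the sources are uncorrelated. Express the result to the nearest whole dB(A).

Incoherent sources combine by intensity addition: L_total = 10·log₁₀(Σ 10^(L_i/10)).
Σ 10^(L/10) = 10^(80.3/10) + 10^(90.9/10) + 10^(93.4/10) + 10^(93.5/10) + 10^(76.0/10) = 5.804e+09.
L_total = 10·log₁₀(5.804e+09) = 97.64 dB(A).

98 dB(A)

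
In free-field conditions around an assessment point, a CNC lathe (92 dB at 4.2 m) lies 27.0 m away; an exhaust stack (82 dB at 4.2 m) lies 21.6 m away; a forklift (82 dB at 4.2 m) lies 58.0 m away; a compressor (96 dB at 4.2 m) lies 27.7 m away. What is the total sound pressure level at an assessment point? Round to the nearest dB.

Apply inverse-square spreading to bring every level to the receiver, then sum 10^(L/10).
CNC lathe: 92 − 20·log₁₀(27.0/4.2) = 92 − 16.16 = 75.84 dB.
exhaust stack: 82 − 20·log₁₀(21.6/4.2) = 82 − 14.22 = 67.78 dB.
forklift: 82 − 20·log₁₀(58.0/4.2) = 82 − 22.80 = 59.20 dB.
compressor: 96 − 20·log₁₀(27.7/4.2) = 96 − 16.38 = 79.62 dB.
Σ 10^(L/10) = 1.367e+08 → L_total = 10·log₁₀(1.367e+08) = 81.36 dB.

81 dB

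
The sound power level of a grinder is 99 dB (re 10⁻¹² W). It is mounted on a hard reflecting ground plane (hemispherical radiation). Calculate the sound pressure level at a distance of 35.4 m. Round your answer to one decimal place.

60.0 dB

The power spreads over a hemisphere of area 2π·r², so L_p = L_w − 10·log₁₀(2π·r²).
2π·r² = 7874 m², 10·log₁₀ of that is 38.962 dB.
L_p = 99 − 38.962 = 60.04 dB.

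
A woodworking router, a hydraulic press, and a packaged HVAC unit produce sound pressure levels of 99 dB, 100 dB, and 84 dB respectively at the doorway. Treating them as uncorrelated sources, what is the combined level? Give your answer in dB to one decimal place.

Incoherent sources combine by intensity addition: L_total = 10·log₁₀(Σ 10^(L_i/10)).
Σ 10^(L/10) = 10^(99/10) + 10^(100/10) + 10^(84/10) = 1.819e+10.
L_total = 10·log₁₀(1.819e+10) = 102.60 dB.

102.6 dB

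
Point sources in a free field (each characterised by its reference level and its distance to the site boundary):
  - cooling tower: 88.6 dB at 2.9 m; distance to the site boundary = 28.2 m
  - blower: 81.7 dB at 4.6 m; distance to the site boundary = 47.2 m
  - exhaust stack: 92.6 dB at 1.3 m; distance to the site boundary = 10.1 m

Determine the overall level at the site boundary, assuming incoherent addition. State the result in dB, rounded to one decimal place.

First find each source's level at the receiver (point-source: −20·log₁₀(r/r_ref)), then combine on an intensity basis.
cooling tower: 88.6 − 20·log₁₀(28.2/2.9) = 88.6 − 19.76 = 68.84 dB.
blower: 81.7 − 20·log₁₀(47.2/4.6) = 81.7 − 20.22 = 61.48 dB.
exhaust stack: 92.6 − 20·log₁₀(10.1/1.3) = 92.6 − 17.81 = 74.79 dB.
Σ 10^(L/10) = 3.921e+07 → L_total = 10·log₁₀(3.921e+07) = 75.93 dB.

75.9 dB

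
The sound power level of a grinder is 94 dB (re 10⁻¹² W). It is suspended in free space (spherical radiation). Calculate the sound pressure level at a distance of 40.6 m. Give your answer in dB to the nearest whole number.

Free-field spherical radiation: L_p = L_w − 10·log₁₀(4π·r²), r = 40.6 m.
4π·r² = 2.071e+04 m², 10·log₁₀ of that is 43.163 dB.
L_p = 94 − 43.163 = 50.84 dB.

51 dB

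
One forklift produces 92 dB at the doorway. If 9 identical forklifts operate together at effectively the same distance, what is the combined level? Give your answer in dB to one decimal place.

101.5 dB

L_total = L₁ + 10·log₁₀ N for N identical incoherent sources.
L_total = 92 + 10·log₁₀(9) = 92 + 9.542 = 101.54 dB.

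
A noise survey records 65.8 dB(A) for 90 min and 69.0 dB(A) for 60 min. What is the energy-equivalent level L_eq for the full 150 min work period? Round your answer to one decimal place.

L_eq = 10·log₁₀[(1/T)·Σ tᵢ·10^(Lᵢ/10)] with T = 150 min.
Σ tᵢ·10^(Lᵢ/10) = 90·10^(65.8/10) + 60·10^(69.0/10) = 8.188e+08.
L_eq = 10·log₁₀(8.188e+08/150) = 67.37 dB(A).

67.4 dB(A)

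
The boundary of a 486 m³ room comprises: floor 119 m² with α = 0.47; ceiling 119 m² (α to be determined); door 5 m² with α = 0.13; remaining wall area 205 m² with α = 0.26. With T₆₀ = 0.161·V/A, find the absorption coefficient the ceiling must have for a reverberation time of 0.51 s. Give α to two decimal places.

0.37

A = 0.161·V/T₆₀ = 0.161·486/0.51 = 153.42 m² sabins.
Absorption from the other surfaces = 119·0.47 + 5·0.13 + 205·0.26 = 109.88 m², so the ceiling must supply 43.54 m² over 119 m².
α = 43.54/119 = 0.366.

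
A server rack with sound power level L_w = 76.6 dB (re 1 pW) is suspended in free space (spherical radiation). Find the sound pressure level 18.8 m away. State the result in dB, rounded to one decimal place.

40.1 dB

Free-field spherical radiation: L_p = L_w − 10·log₁₀(4π·r²), r = 18.8 m.
4π·r² = 4441 m², 10·log₁₀ of that is 36.475 dB.
L_p = 76.6 − 36.475 = 40.12 dB.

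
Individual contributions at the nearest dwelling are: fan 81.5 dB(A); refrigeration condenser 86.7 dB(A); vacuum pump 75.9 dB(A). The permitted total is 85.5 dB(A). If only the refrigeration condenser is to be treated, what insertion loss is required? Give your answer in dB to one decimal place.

4.3 dB

Fixed contribution from the other sources: Σ 10^(L/10) = 10^(81.5/10) + 10^(75.9/10) = 1.802e+08 (82.56 dB(A)).
To meet 85.5 dB(A) overall, the treated refrigeration condenser may contribute at most 10^(85.5/10) − 1.802e+08 = 1.747e+08, i.e. 82.42 dB(A).
Required insertion loss = 86.7 − 82.42 = 4.28 dB.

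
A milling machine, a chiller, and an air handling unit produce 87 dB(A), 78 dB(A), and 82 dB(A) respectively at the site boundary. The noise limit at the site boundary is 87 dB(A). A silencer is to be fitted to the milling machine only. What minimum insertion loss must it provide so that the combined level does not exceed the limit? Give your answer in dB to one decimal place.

Everything except the milling machine sums to 10^(78/10) + 10^(82/10) = 2.216e+08 in linear terms, 83.46 dB(A).
To meet 87 dB(A) overall, the treated milling machine may contribute at most 10^(87/10) − 2.216e+08 = 2.796e+08, i.e. 84.47 dB(A).
Required insertion loss = 87 − 84.47 = 2.53 dB.

2.5 dB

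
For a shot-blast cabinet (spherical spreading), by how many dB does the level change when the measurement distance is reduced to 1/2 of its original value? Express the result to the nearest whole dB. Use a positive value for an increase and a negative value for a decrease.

A point source loses 6 dB per doubling of distance; generally ΔL = −20·log₁₀(r₂/r₁).
ΔL = −20·log₁₀(0.5) = +6.02 dB.

+6 dB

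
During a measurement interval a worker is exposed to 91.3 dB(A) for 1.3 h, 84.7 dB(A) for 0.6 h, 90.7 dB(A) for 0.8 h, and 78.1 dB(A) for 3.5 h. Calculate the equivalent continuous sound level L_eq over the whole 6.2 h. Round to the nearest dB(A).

L_eq = 10·log₁₀[(1/T)·Σ tᵢ·10^(Lᵢ/10)] with T = 6.2 h.
Σ tᵢ·10^(Lᵢ/10) = 1.3·10^(91.3/10) + 0.6·10^(84.7/10) + 0.8·10^(90.7/10) + 3.5·10^(78.1/10) = 3.097e+09.
L_eq = 10·log₁₀(3.097e+09/6.2) = 86.98 dB(A).

87 dB(A)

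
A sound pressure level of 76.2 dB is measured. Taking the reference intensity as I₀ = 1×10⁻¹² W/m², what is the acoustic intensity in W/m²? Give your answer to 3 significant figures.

I/I₀ = 10^(76.2/10) = 4.169e+07, so I = 4.169e+07 × 10⁻¹² W/m².

4.17e-05 W/m²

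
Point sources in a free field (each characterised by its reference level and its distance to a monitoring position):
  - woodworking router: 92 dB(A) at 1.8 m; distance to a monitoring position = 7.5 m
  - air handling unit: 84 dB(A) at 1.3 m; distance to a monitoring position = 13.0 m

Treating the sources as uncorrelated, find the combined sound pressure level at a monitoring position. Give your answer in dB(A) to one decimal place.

79.7 dB(A)

Apply inverse-square spreading to bring every level to the receiver, then sum 10^(L/10).
woodworking router: 92 − 20·log₁₀(7.5/1.8) = 92 − 12.40 = 79.60 dB(A).
air handling unit: 84 − 20·log₁₀(13.0/1.3) = 84 − 20.00 = 64.00 dB(A).
Σ 10^(L/10) = 9.380e+07 → L_total = 10·log₁₀(9.380e+07) = 79.72 dB(A).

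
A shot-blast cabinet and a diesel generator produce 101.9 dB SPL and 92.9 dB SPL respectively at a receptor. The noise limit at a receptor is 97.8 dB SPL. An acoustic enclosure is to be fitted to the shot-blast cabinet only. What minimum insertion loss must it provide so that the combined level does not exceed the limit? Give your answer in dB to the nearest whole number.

Fixed contribution from the other source: Σ 10^(L/10) = 10^(92.9/10) = 1.950e+09 (92.90 dB SPL).
To meet 97.8 dB SPL overall, the treated shot-blast cabinet may contribute at most 10^(97.8/10) − 1.950e+09 = 4.076e+09, i.e. 96.10 dB SPL.
Required insertion loss = 101.9 − 96.10 = 5.80 dB.

6 dB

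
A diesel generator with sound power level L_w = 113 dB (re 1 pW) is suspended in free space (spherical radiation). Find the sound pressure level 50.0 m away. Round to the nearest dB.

L_p = L_w − 10·log₁₀(4π·r²) with r = 50.0 m.
4π·r² = 3.142e+04 m², 10·log₁₀ of that is 44.971 dB.
L_p = 113 − 44.971 = 68.03 dB.

68 dB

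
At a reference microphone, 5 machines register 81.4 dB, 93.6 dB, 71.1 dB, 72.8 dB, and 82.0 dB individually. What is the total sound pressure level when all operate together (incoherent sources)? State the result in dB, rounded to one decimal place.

Incoherent sources combine by intensity addition: L_total = 10·log₁₀(Σ 10^(L_i/10)).
Σ 10^(L/10) = 10^(81.4/10) + 10^(93.6/10) + 10^(71.1/10) + 10^(72.8/10) + 10^(82.0/10) = 2.619e+09.
L_total = 10·log₁₀(2.619e+09) = 94.18 dB.

94.2 dB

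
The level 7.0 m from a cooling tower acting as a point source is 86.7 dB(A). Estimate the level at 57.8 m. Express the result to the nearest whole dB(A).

Spherical spreading from a point source gives a 20·log₁₀(r₂/r₁) drop.
L₂ = 86.7 − 20·log₁₀(57.8/7.0) = 86.7 − 18.337 = 68.36 dB(A).

68 dB(A)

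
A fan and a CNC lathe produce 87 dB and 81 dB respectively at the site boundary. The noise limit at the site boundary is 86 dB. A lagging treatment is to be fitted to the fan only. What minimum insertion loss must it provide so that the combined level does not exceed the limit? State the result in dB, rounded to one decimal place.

Everything except the fan sums to 10^(81/10) = 1.259e+08 in linear terms, 81.00 dB.
The limit corresponds to 10^(86/10) = 3.981e+08; subtracting the fixed part leaves 2.722e+08 for the fan, i.e. 84.35 dB.
So the fan must be reduced from 87 to 84.35 dB: IL = 2.65 dB.

2.7 dB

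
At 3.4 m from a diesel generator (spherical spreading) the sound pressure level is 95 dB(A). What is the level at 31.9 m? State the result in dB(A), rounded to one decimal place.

75.6 dB(A)

Spherical spreading from a point source gives a 20·log₁₀(r₂/r₁) drop.
L₂ = 95 − 20·log₁₀(31.9/3.4) = 95 − 19.446 = 75.55 dB(A).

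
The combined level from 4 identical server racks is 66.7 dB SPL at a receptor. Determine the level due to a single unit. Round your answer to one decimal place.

4 equal contributions raise the level by 10·log₁₀ 4 = 6.021 dB, so each unit alone gives 66.7 − 6.021.

60.7 dB SPL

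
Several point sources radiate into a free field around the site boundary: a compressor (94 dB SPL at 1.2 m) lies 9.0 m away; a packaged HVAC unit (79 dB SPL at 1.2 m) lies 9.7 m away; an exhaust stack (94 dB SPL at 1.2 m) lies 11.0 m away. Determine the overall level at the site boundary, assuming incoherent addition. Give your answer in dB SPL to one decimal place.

78.8 dB SPL

First find each source's level at the receiver (point-source: −20·log₁₀(r/r_ref)), then combine on an intensity basis.
compressor: 94 − 20·log₁₀(9.0/1.2) = 94 − 17.50 = 76.50 dB SPL.
packaged HVAC unit: 79 − 20·log₁₀(9.7/1.2) = 79 − 18.15 = 60.85 dB SPL.
exhaust stack: 94 − 20·log₁₀(11.0/1.2) = 94 − 19.24 = 74.76 dB SPL.
Σ 10^(L/10) = 7.576e+07 → L_total = 10·log₁₀(7.576e+07) = 78.79 dB SPL.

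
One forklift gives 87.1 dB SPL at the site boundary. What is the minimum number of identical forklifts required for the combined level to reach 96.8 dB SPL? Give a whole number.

N identical sources give L₁ + 10·log₁₀ N, so require 10·log₁₀ N ≥ 96.8 − 87.1 = 9.7 dB.
N ≥ 10^(9.7/10) = 9.333, so N = 10.

10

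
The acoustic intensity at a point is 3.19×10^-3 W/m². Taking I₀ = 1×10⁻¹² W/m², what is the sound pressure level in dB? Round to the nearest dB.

95 dB

Dividing by I₀ shifts the exponent by 12: I/I₀ = 3.19×10^9.
L = 10·(0.5038 + 9) = 95.04 dB.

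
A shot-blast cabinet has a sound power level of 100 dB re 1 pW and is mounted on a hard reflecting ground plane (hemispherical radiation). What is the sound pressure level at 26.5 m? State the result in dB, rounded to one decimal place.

L_p = L_w − 10·log₁₀(2π·r²) with r = 26.5 m.
2π·r² = 4412 m², 10·log₁₀ of that is 36.447 dB.
L_p = 100 − 36.447 = 63.55 dB.

63.6 dB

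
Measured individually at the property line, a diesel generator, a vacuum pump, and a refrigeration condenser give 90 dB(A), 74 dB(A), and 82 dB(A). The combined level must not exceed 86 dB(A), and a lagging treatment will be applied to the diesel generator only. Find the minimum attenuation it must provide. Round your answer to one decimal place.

6.7 dB

Fixed contribution from the other sources: Σ 10^(L/10) = 10^(74/10) + 10^(82/10) = 1.836e+08 (82.64 dB(A)).
To meet 86 dB(A) overall, the treated diesel generator may contribute at most 10^(86/10) − 1.836e+08 = 2.145e+08, i.e. 83.31 dB(A).
Required insertion loss = 90 − 83.31 = 6.69 dB.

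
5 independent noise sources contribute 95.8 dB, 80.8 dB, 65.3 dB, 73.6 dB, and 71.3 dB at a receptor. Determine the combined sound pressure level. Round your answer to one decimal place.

Incoherent sources combine by intensity addition: L_total = 10·log₁₀(Σ 10^(L_i/10)).
Σ 10^(L/10) = 10^(95.8/10) + 10^(80.8/10) + 10^(65.3/10) + 10^(73.6/10) + 10^(71.3/10) = 3.962e+09.
L_total = 10·log₁₀(3.962e+09) = 95.98 dB.

96.0 dB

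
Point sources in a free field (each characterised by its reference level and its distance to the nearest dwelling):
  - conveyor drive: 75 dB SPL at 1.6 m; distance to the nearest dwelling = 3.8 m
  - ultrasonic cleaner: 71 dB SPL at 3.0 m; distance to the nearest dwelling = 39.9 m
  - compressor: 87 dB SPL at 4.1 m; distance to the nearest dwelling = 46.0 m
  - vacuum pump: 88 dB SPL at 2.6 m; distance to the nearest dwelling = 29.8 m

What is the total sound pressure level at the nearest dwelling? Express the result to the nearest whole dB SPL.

72 dB SPL

First find each source's level at the receiver (point-source: −20·log₁₀(r/r_ref)), then combine on an intensity basis.
conveyor drive: 75 − 20·log₁₀(3.8/1.6) = 75 − 7.51 = 67.49 dB SPL.
ultrasonic cleaner: 71 − 20·log₁₀(39.9/3.0) = 71 − 22.48 = 48.52 dB SPL.
compressor: 87 − 20·log₁₀(46.0/4.1) = 87 − 21.00 = 66.00 dB SPL.
vacuum pump: 88 − 20·log₁₀(29.8/2.6) = 88 − 21.18 = 66.82 dB SPL.
Σ 10^(L/10) = 1.446e+07 → L_total = 10·log₁₀(1.446e+07) = 71.60 dB SPL.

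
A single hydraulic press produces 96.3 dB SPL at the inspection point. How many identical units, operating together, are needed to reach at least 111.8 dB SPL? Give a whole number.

Need L₁ + 10·log₁₀ N ≥ 111.8, i.e. log₁₀ N ≥ 1.55.
N ≥ 10^(15.5/10) = 35.481, so N = 36.

36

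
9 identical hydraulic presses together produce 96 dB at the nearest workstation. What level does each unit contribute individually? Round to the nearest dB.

86 dB

Dividing the total intensity by 9 lowers the level by 10·log₁₀ 9 = 9.542 dB: L₁ = 96 − 9.542.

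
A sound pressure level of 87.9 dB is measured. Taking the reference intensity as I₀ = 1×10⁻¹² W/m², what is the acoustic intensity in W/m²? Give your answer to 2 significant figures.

L = 10·log₁₀(I/I₀) ⇒ I = I₀·10^(L/10) = 10⁻¹² × 10^8.79.

0.00062 W/m²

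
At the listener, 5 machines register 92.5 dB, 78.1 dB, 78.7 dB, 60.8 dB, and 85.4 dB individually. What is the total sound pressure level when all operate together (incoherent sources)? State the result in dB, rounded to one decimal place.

93.6 dB

Incoherent sources combine by intensity addition: L_total = 10·log₁₀(Σ 10^(L_i/10)).
Σ 10^(L/10) = 10^(92.5/10) + 10^(78.1/10) + 10^(78.7/10) + 10^(60.8/10) + 10^(85.4/10) = 2.265e+09.
L_total = 10·log₁₀(2.265e+09) = 93.55 dB.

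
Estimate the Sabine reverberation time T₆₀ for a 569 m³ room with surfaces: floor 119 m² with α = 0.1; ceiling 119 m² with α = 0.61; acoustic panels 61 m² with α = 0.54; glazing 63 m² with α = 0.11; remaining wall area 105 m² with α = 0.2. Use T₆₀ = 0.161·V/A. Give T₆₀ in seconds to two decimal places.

0.63 s

Summing Sᵢαᵢ: 119·0.1 + 119·0.61 + 61·0.54 + 63·0.11 + 105·0.2 = 145.36 m².
T₆₀ = 0.161 × 569 / 145.36 = 0.630 s.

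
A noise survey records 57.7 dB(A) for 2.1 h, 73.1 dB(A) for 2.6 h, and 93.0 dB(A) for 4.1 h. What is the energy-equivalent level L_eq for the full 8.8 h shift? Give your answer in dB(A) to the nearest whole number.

90 dB(A)

L_eq = 10·log₁₀[(1/T)·Σ tᵢ·10^(Lᵢ/10)] with T = 8.8 h.
Σ tᵢ·10^(Lᵢ/10) = 2.1·10^(57.7/10) + 2.6·10^(73.1/10) + 4.1·10^(93.0/10) = 8.235e+09.
L_eq = 10·log₁₀(8.235e+09/8.8) = 89.71 dB(A).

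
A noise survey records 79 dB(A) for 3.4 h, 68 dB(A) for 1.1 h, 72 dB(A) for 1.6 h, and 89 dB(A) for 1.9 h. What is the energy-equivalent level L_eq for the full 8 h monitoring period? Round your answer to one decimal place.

83.5 dB(A)

L_eq = 10·log₁₀[(1/T)·Σ tᵢ·10^(Lᵢ/10)] with T = 8 h.
Σ tᵢ·10^(Lᵢ/10) = 3.4·10^(79/10) + 1.1·10^(68/10) + 1.6·10^(72/10) + 1.9·10^(89/10) = 1.812e+09.
L_eq = 10·log₁₀(1.812e+09/8) = 83.55 dB(A).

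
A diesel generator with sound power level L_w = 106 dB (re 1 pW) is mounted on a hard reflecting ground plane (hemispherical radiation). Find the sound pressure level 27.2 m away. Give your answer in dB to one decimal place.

The power spreads over a hemisphere of area 2π·r², so L_p = L_w − 10·log₁₀(2π·r²).
2π·r² = 4649 m², 10·log₁₀ of that is 36.673 dB.
L_p = 106 − 36.673 = 69.33 dB.

69.3 dB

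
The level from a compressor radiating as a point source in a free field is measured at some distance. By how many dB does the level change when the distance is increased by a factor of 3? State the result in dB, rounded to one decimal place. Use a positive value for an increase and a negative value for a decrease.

-9.5 dB

Point-source spreading: ΔL = −20·log₁₀(r₂/r₁).
ΔL = −20·log₁₀(3) = -9.54 dB.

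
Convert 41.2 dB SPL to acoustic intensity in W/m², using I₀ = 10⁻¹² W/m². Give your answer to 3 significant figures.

I/I₀ = 10^(41.2/10) = 1.318e+04, so I = 1.318e+04 × 10⁻¹² W/m².

1.32e-08 W/m²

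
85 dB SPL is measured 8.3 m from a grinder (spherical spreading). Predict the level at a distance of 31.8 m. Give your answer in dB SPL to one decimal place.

Spherical spreading from a point source gives a 20·log₁₀(r₂/r₁) drop.
L₂ = 85 − 20·log₁₀(31.8/8.3) = 85 − 11.667 = 73.33 dB SPL.

73.3 dB SPL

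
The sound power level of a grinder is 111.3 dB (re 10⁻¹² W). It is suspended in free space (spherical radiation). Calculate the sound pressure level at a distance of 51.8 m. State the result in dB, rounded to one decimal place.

L_p = L_w − 10·log₁₀(4π·r²) with r = 51.8 m.
4π·r² = 3.372e+04 m², 10·log₁₀ of that is 45.279 dB.
L_p = 111.3 − 45.279 = 66.02 dB.

66.0 dB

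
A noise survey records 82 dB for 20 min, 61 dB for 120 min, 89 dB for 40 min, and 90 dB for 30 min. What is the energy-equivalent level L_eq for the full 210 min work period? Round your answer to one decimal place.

84.9 dB

L_eq = 10·log₁₀[(1/T)·Σ tᵢ·10^(Lᵢ/10)] with T = 210 min.
Σ tᵢ·10^(Lᵢ/10) = 20·10^(82/10) + 120·10^(61/10) + 40·10^(89/10) + 30·10^(90/10) = 6.509e+10.
L_eq = 10·log₁₀(6.509e+10/210) = 84.91 dB.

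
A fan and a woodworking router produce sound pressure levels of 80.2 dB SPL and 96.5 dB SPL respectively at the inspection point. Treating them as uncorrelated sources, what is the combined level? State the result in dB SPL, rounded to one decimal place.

Incoherent sources combine by intensity addition: L_total = 10·log₁₀(Σ 10^(L_i/10)).
Σ 10^(L/10) = 10^(80.2/10) + 10^(96.5/10) = 4.572e+09.
L_total = 10·log₁₀(4.572e+09) = 96.60 dB SPL.

96.6 dB SPL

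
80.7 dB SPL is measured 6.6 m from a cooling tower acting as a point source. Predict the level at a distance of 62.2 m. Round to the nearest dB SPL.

61 dB SPL

Spherical spreading from a point source gives a 20·log₁₀(r₂/r₁) drop.
L₂ = 80.7 − 20·log₁₀(62.2/6.6) = 80.7 − 19.485 = 61.22 dB SPL.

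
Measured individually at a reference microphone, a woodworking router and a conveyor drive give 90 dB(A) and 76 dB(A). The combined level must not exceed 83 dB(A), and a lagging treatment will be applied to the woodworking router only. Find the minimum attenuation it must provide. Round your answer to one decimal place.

8.0 dB

Fixed contribution from the other source: Σ 10^(L/10) = 10^(76/10) = 3.981e+07 (76.00 dB(A)).
To meet 83 dB(A) overall, the treated woodworking router may contribute at most 10^(83/10) − 3.981e+07 = 1.597e+08, i.e. 82.03 dB(A).
Required insertion loss = 90 − 82.03 = 7.97 dB.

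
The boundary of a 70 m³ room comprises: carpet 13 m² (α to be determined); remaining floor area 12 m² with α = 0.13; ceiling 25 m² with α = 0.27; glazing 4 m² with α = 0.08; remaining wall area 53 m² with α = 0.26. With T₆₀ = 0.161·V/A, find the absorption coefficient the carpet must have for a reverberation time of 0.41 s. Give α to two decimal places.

0.39

Required total absorption A = 0.161·70/0.41 = 27.49 m².
Absorption from the other surfaces = 12·0.13 + 25·0.27 + 4·0.08 + 53·0.26 = 22.41 m², so the carpet must supply 5.08 m² over 13 m².
α = 5.08/13 = 0.391.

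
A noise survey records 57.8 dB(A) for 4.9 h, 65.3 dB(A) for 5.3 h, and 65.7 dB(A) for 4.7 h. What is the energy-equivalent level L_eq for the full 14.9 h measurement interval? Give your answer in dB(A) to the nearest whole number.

Weight each interval's intensity by its duration and average over T = 14.9 h:
Σ tᵢ·10^(Lᵢ/10) = 4.9·10^(57.8/10) + 5.3·10^(65.3/10) + 4.7·10^(65.7/10) = 3.837e+07.
L_eq = 10·log₁₀(3.837e+07/14.9) = 64.11 dB(A).

64 dB(A)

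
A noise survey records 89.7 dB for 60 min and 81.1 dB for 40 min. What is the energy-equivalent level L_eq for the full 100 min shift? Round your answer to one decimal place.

87.9 dB

Weight each interval's intensity by its duration and average over T = 100 min:
Σ tᵢ·10^(Lᵢ/10) = 60·10^(89.7/10) + 40·10^(81.1/10) = 6.115e+10.
L_eq = 10·log₁₀(6.115e+10/100) = 87.86 dB.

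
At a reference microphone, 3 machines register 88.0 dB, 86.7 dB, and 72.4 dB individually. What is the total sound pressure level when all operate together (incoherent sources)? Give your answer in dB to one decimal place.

90.5 dB

For uncorrelated sources the intensities add, so convert each level to linear form, sum, and take 10·log₁₀ of the total.
Σ 10^(L/10) = 10^(88.0/10) + 10^(86.7/10) + 10^(72.4/10) = 1.116e+09.
L_total = 10·log₁₀(1.116e+09) = 90.48 dB.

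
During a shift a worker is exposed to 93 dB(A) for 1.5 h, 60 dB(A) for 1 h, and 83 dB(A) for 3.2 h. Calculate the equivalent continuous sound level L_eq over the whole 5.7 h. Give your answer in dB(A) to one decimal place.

88.0 dB(A)

L_eq = 10·log₁₀[(1/T)·Σ tᵢ·10^(Lᵢ/10)] with T = 5.7 h.
Σ tᵢ·10^(Lᵢ/10) = 1.5·10^(93/10) + 1·10^(60/10) + 3.2·10^(83/10) = 3.632e+09.
L_eq = 10·log₁₀(3.632e+09/5.7) = 88.04 dB(A).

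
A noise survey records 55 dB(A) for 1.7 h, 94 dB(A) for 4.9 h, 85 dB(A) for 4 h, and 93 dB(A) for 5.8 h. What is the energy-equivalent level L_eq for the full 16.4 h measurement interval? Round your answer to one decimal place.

91.9 dB(A)

Weight each interval's intensity by its duration and average over T = 16.4 h:
Σ tᵢ·10^(Lᵢ/10) = 1.7·10^(55/10) + 4.9·10^(94/10) + 4·10^(85/10) + 5.8·10^(93/10) = 2.515e+10.
L_eq = 10·log₁₀(2.515e+10/16.4) = 91.86 dB(A).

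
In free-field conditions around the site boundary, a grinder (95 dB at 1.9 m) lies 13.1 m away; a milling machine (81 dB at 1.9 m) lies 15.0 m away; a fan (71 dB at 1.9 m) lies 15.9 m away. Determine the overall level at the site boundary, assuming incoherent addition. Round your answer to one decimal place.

Propagate each source to the receiver with L = L_ref − 20·log₁₀(r/r_ref), then add intensities.
grinder: 95 − 20·log₁₀(13.1/1.9) = 95 − 16.77 = 78.23 dB.
milling machine: 81 − 20·log₁₀(15.0/1.9) = 81 − 17.95 = 63.05 dB.
fan: 71 − 20·log₁₀(15.9/1.9) = 71 − 18.45 = 52.55 dB.
Σ 10^(L/10) = 6.872e+07 → L_total = 10·log₁₀(6.872e+07) = 78.37 dB.

78.4 dB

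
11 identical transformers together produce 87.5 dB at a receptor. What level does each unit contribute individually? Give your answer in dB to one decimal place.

11 equal contributions raise the level by 10·log₁₀ 11 = 10.414 dB, so each unit alone gives 87.5 − 10.414.

77.1 dB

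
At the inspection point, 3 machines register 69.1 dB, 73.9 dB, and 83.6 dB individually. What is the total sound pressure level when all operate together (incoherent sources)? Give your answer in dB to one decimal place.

84.2 dB

For uncorrelated sources the intensities add, so convert each level to linear form, sum, and take 10·log₁₀ of the total.
Σ 10^(L/10) = 10^(69.1/10) + 10^(73.9/10) + 10^(83.6/10) = 2.618e+08.
L_total = 10·log₁₀(2.618e+08) = 84.18 dB.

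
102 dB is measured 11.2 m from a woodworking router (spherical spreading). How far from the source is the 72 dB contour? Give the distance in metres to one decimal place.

354.2 m

Point-source spreading drops the level by 20·log₁₀(r₂/r₁); inverting, r₂/r₁ = 10^(ΔL/20).
r₂ = 11.2·10^((102−72)/20) = 11.2·10^(30.0/20) = 354.18 m.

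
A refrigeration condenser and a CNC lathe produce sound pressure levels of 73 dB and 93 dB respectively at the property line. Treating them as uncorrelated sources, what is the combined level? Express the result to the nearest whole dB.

93 dB

For uncorrelated sources the intensities add, so convert each level to linear form, sum, and take 10·log₁₀ of the total.
Σ 10^(L/10) = 10^(73/10) + 10^(93/10) = 2.015e+09.
L_total = 10·log₁₀(2.015e+09) = 93.04 dB.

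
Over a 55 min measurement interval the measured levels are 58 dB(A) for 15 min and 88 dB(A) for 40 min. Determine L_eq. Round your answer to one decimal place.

Weight each interval's intensity by its duration and average over T = 55 min:
Σ tᵢ·10^(Lᵢ/10) = 15·10^(58/10) + 40·10^(88/10) = 2.525e+10.
L_eq = 10·log₁₀(2.525e+10/55) = 86.62 dB(A).

86.6 dB(A)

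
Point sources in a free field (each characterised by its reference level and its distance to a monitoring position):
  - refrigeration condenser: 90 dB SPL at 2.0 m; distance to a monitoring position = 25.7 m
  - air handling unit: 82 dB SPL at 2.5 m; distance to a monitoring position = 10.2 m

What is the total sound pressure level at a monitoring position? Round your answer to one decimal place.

Propagate each source to the receiver with L = L_ref − 20·log₁₀(r/r_ref), then add intensities.
refrigeration condenser: 90 − 20·log₁₀(25.7/2.0) = 90 − 22.18 = 67.82 dB SPL.
air handling unit: 82 − 20·log₁₀(10.2/2.5) = 82 − 12.21 = 69.79 dB SPL.
Σ 10^(L/10) = 1.558e+07 → L_total = 10·log₁₀(1.558e+07) = 71.92 dB SPL.

71.9 dB SPL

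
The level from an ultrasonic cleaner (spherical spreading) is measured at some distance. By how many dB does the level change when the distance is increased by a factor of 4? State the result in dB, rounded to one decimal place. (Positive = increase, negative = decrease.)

-12.0 dB

A point source loses 6 dB per doubling of distance; generally ΔL = −20·log₁₀(r₂/r₁).
ΔL = −20·log₁₀(4) = -12.04 dB.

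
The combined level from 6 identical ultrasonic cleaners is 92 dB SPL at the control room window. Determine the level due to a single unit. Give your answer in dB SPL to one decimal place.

84.2 dB SPL

6 equal contributions raise the level by 10·log₁₀ 6 = 7.782 dB, so each unit alone gives 92 − 7.782.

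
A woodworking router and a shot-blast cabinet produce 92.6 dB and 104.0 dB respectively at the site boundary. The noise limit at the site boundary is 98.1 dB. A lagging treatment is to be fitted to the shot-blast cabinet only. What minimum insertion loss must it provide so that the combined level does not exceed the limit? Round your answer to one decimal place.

7.3 dB

Fixed contribution from the other source: Σ 10^(L/10) = 10^(92.6/10) = 1.820e+09 (92.60 dB).
To meet 98.1 dB overall, the treated shot-blast cabinet may contribute at most 10^(98.1/10) − 1.820e+09 = 4.637e+09, i.e. 96.66 dB.
So the shot-blast cabinet must be reduced from 104.0 to 96.66 dB: IL = 7.34 dB.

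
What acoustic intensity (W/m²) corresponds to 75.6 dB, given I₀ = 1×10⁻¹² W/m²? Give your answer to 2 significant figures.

L = 10·log₁₀(I/I₀) ⇒ I = I₀·10^(L/10) = 10⁻¹² × 10^7.56.

3.6e-05 W/m²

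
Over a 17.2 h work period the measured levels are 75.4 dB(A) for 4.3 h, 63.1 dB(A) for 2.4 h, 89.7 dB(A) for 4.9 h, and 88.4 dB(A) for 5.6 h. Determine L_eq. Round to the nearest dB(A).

Weight each interval's intensity by its duration and average over T = 17.2 h:
Σ tᵢ·10^(Lᵢ/10) = 4.3·10^(75.4/10) + 2.4·10^(63.1/10) + 4.9·10^(89.7/10) + 5.6·10^(88.4/10) = 8.601e+09.
L_eq = 10·log₁₀(8.601e+09/17.2) = 86.99 dB(A).

87 dB(A)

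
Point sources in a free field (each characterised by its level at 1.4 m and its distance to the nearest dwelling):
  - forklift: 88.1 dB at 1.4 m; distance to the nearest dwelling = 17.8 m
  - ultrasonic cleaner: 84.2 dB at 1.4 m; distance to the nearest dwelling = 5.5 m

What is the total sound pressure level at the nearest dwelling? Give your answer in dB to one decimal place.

73.2 dB

Apply inverse-square spreading to bring every level to the receiver, then sum 10^(L/10).
forklift: 88.1 − 20·log₁₀(17.8/1.4) = 88.1 − 22.09 = 66.01 dB.
ultrasonic cleaner: 84.2 − 20·log₁₀(5.5/1.4) = 84.2 − 11.88 = 72.32 dB.
Σ 10^(L/10) = 2.104e+07 → L_total = 10·log₁₀(2.104e+07) = 73.23 dB.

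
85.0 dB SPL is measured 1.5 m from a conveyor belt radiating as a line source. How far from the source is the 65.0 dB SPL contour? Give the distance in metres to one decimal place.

150.0 m

For a line source L₁ − L₂ = 10·log₁₀(r₂/r₁), so r₂ = r₁·10^((L₁−L₂)/10).
r₂ = 1.5·10^((85.0−65.0)/10) = 1.5·10^(20.0/10) = 150.00 m.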